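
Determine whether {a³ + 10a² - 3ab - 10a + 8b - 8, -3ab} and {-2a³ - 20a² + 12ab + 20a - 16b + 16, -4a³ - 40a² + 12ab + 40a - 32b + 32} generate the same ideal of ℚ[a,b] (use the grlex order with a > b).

Yes, the ideals are equal.

For a fixed monomial order, each ideal has a unique reduced Gröbner basis; comparing bases decides equality.
Buchberger on the first generating set:
f_1 = a³ + 10a² - 3ab - 10a + 8b - 8, LT = a³.
f_2 = -3ab, LT = ab.

S(f_1,f_2): lcm = a³b. S = 10a²b - 3ab² - 10ab + 8b² - 8b.
  leading term a²b: subtract (-10/3a)·f_2 from 10a²b - 3ab² - 10ab + 8b² - 8b → -3ab² - 10ab + 8b² - 8b
  leading term ab²: subtract (b)·f_2 from -3ab² - 10ab + 8b² - 8b → -10ab + 8b² - 8b
  leading term ab: subtract (10/3)·f_2 from -10ab + 8b² - 8b → 8b² - 8b
  leading term b²: no divisor's leading term divides it; move 8b² to the remainder.
  leading term b: no divisor's leading term divides it; move -8b to the remainder.
  remainder 8b² - 8b ≠ 0; add g_3 = 8b² - 8b to the basis.

S(f_1,g_3): leading monomials are coprime, so the S-polynomial reduces to 0 (Buchberger's first criterion).
S(f_2,g_3): lcm = ab². S = ab.
  leading term ab: subtract (-⅓)·f_2 from ab → 0
  remainder 0.

Every S-polynomial of the final basis reduces to 0, so we have a Gröbner basis.
Inter-reduce: drop elements whose leading term is divisible by another's, tail-reduce, and make monic.
Reduced Gröbner basis: {a³ + 10a² - 10a + 8b - 8, ab, b² - b}.

Buchberger on the second generating set:
h_1 = -2a³ - 20a² + 12ab + 20a - 16b + 16, LT = a³.
h_2 = -4a³ - 40a² + 12ab + 40a - 32b + 32, LT = a³.

S(h_1,h_2): lcm = a³. S = -3ab.
  leading term ab: no divisor's leading term divides it; move -3ab to the remainder.
  remainder -3ab ≠ 0; add k_3 = -3ab to the basis.

S(h_1,k_3): lcm = a³b. S = 10a²b - 6ab² - 10ab + 8b² - 8b.
  leading term a²b: subtract (-10/3a)·k_3 from 10a²b - 6ab² - 10ab + 8b² - 8b → -6ab² - 10ab + 8b² - 8b
  leading term ab²: subtract (2b)·k_3 from -6ab² - 10ab + 8b² - 8b → -10ab + 8b² - 8b
  leading term ab: subtract (10/3)·k_3 from -10ab + 8b² - 8b → 8b² - 8b
  leading term b²: no divisor's leading term divides it; move 8b² to the remainder.
  leading term b: no divisor's leading term divides it; move -8b to the remainder.
  remainder 8b² - 8b ≠ 0; add k_4 = 8b² - 8b to the basis.

S(h_2,k_3): lcm = a³b. S = 10a²b - 3ab² - 10ab + 8b² - 8b.
  leading term a²b: subtract (-10/3a)·k_3 from 10a²b - 3ab² - 10ab + 8b² - 8b → -3ab² - 10ab + 8b² - 8b
  leading term ab²: subtract (b)·k_3 from -3ab² - 10ab + 8b² - 8b → -10ab + 8b² - 8b
  leading term ab: subtract (10/3)·k_3 from -10ab + 8b² - 8b → 8b² - 8b
  leading term b²: subtract (1)·k_4 from 8b² - 8b → 0
  remainder 0.

S(h_1,k_4): leading monomials are coprime, so the S-polynomial reduces to 0 (Buchberger's first criterion).
S(h_2,k_4): leading monomials are coprime, so the S-polynomial reduces to 0 (Buchberger's first criterion).
S(k_3,k_4): lcm = ab². S = ab.
  leading term ab: subtract (-⅓)·k_3 from ab → 0
  remainder 0.

Every S-polynomial of the final basis reduces to 0, so we have a Gröbner basis.
Inter-reduce: drop elements whose leading term is divisible by another's, tail-reduce, and make monic.
Reduced Gröbner basis: {a³ + 10a² - 10a + 8b - 8, ab, b² - b}.

The two bases agree; hence the ideals are identical.
The choice of monomial ordering does not affect the verdict — as long as both bases are computed under the same ordering, their equality decides ideal equality.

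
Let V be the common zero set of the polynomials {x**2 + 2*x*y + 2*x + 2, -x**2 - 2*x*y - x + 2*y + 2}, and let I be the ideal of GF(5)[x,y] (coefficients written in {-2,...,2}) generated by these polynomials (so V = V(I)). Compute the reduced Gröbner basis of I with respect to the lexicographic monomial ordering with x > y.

f_1 = x**2 + 2*x*y + 2*x + 2, LT = x**2.
f_2 = -x**2 - 2*x*y - x + 2*y + 2, LT = x**2.

S(f_1,f_2): lcm = x**2. S = x + 2*y - 1.
  leading term x: no divisor's leading term divides it; move x to the remainder.
  leading term y: no divisor's leading term divides it; move 2*y to the remainder.
  leading term 1: no divisor's leading term divides it; move -1 to the remainder.
  remainder x + 2*y - 1 ≠ 0; add g_3 = x + 2*y - 1 to the basis.

S(f_1,g_3): lcm = x**2. S = -2*x + 2.
  leading term x: subtract (-2)·g_3 from -2*x + 2 → -y
  leading term y: no divisor's leading term divides it; move -y to the remainder.
  remainder -y ≠ 0; add g_4 = -y to the basis.

The other S-polynomials (S(f_2,g_3), S(f_1,g_4), S(f_2,g_4), S(g_3,g_4)) all reduce to 0 modulo the current basis, so we have a Gröbner basis.
Inter-reduce: drop elements whose leading term is divisible by another's, tail-reduce, and make monic.

G = {x - 1, y}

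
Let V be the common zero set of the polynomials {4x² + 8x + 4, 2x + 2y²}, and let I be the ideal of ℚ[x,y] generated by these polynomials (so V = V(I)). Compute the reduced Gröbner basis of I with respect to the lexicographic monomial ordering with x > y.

Buchberger's algorithm terminates because the ascending chain of leading-term ideals stabilizes.

f_1 = 4x² + 8x + 4, LT = x².
f_2 = 2x + 2y², LT = x.

S(f_1,f_2): lcm = x². S = -xy² + 2x + 1.
  leading term xy²: subtract (-½y²)·f_2 from -xy² + 2x + 1 → 2x + y⁴ + 1
  leading term x: subtract (1)·f_2 from 2x + y⁴ + 1 → y⁴ - 2y² + 1
  leading term y⁴: no divisor's leading term divides it; move y⁴ to the remainder.
  leading term y²: no divisor's leading term divides it; move -2y² to the remainder.
  leading term 1: no divisor's leading term divides it; move 1 to the remainder.
  remainder y⁴ - 2y² + 1 ≠ 0; add g_3 = y⁴ - 2y² + 1 to the basis.

The other S-polynomials (S(f_1,g_3), S(f_2,g_3)) all reduce to 0 modulo the current basis, so we have a Gröbner basis.
Inter-reduce: drop elements whose leading term is divisible by another's, tail-reduce, and make monic.

G = {x + y², y⁴ - 2y² + 1}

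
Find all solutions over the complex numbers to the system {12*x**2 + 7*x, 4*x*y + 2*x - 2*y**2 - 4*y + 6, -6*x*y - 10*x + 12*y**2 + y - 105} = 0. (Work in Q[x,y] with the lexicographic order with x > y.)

{(0, -3)}

Compute a lex Gröbner basis by Buchberger's algorithm.
f_1 = 12*x**2 + 7*x, LT = x**2.
f_2 = 4*x*y + 2*x - 2*y**2 - 4*y + 6, LT = x*y.
f_3 = -6*x*y - 10*x + 12*y**2 + y - 105, LT = x*y.

S(f_1,f_2): lcm = x**2*y. S = -1/2*x**2 + 1/2*x*y**2 + 19/12*x*y - 3/2*x.
  reduce S modulo (f_1, f_2, f_3):
  remainder -15/8*x + 1/4*y**3 + 7/6*y**2 + 7/12*y - 2 ≠ 0; add h_4 = -15/8*x + 1/4*y**3 + 7/6*y**2 + 7/12*y - 2 to the basis.

S(f_1,f_3): lcm = x**2*y. S = -5/3*x**2 + 2*x*y**2 + 3/4*x*y - 35/2*x.
  reduce S modulo (f_1, f_2, f_3, h_4):
  remainder -641/540*y**3 - 26993/3240*y**2 - 3383/405*y + 19301/1080 ≠ 0; add h_5 = -641/540*y**3 - 26993/3240*y**2 - 3383/405*y + 19301/1080 to the basis.

S(f_2,f_3): lcm = x*y. S = -7/6*x + 3/2*y**2 - 5/6*y - 16.
  reduce S modulo (f_1, f_2, f_3, h_4, h_5):
  remainder 1196/641*y**2 - 391/3846*y - 21919/1282 ≠ 0; add h_6 = 1196/641*y**2 - 391/3846*y - 21919/1282 to the basis.

S(f_1,h_4): lcm = x**2. S = 2/15*x*y**3 + 28/45*x*y**2 + 14/45*x*y - 29/60*x.
  reduce S modulo (f_1, f_2, f_3, h_4, h_5, h_6):
  remainder 753445/799968*y + 753445/266656 ≠ 0; add h_7 = 753445/799968*y + 753445/266656 to the basis.

The other S-polynomials (S(f_2,h_4), S(f_3,h_4), S(f_1,h_5), S(f_2,h_5), S(f_3,h_5), S(h_4,h_5), S(f_1,h_6), S(f_2,h_6), S(f_3,h_6), S(h_4,h_6), S(h_5,h_6), S(f_1,h_7), S(f_2,h_7), S(f_3,h_7), S(h_4,h_7), S(h_5,h_7), S(h_6,h_7)) all reduce to 0 modulo the current basis, so we have a Gröbner basis.
Inter-reduce: drop elements whose leading term is divisible by another's, tail-reduce, and make monic.
Reduced Gröbner basis: {x, y + 3}.

From the last basis element, y + 3 = 0, so y takes values in {-3}. Each choice, substituted upward through the basis, yields the corresponding point(s) of the solution set.
  y = -3: the earlier basis element becomes x = 0, giving x = 0 — point (0, -3).
A lex Gröbner basis triangularizes the system, enabling back-substitution.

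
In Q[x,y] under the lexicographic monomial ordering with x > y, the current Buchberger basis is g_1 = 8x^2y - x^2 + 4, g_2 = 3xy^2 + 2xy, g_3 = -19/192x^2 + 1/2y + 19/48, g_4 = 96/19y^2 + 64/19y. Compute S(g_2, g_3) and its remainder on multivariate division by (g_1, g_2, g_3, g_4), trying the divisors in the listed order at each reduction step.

lcm(LM(g_2), LM(g_3)) = x^2y^2.
S = (lcm/LT(g_2))·g_2 − (lcm/LT(g_3))·g_3 = 2/3x^2y + 96/19y^3 + 4y^2.
Reduce S modulo (g_1, g_2, g_3, g_4) in that order:
  leading term x^2y: subtract (1/12)·g_1 from 2/3x^2y + 96/19y^3 + 4y^2 → 1/12x^2 + 96/19y^3 + 4y^2 - 1/3
  leading term x^2: subtract (-16/19)·g_3 from 1/12x^2 + 96/19y^3 + 4y^2 - 1/3 → 96/19y^3 + 4y^2 + 8/19y
  leading term y^3: subtract (y)·g_4 from 96/19y^3 + 4y^2 + 8/19y → 12/19y^2 + 8/19y
  leading term y^2: subtract (1/8)·g_4 from 12/19y^2 + 8/19y → 0
The remainder is 0, so this S-polynomial contributes no new basis element.

S(g_2, g_3) = 2/3x^2y + 96/19y^3 + 4y^2; remainder on division = 0.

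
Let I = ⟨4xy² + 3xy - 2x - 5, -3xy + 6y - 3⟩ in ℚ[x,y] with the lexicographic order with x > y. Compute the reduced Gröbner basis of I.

G = {x - 4y² - y + 4, y³ + ¼y² - 3/2y + ¼}

f_1 = 4xy² + 3xy - 2x - 5, LT = xy².
f_2 = -3xy + 6y - 3, LT = xy.

S(f_1,f_2): lcm = xy². S = ¾xy - ½x + 2y² - y - 5/4.
  leading term xy: subtract (-¼)·f_2 from ¾xy - ½x + 2y² - y - 5/4 → -½x + 2y² + ½y - 2
  leading term x: no divisor's leading term divides it; move -½x to the remainder.
  leading term y²: no divisor's leading term divides it; move 2y² to the remainder.
  leading term y: no divisor's leading term divides it; move ½y to the remainder.
  leading term 1: no divisor's leading term divides it; move -2 to the remainder.
  remainder -½x + 2y² + ½y - 2 ≠ 0; add g_3 = -½x + 2y² + ½y - 2 to the basis.

S(f_1,g_3): lcm = xy². S = ¾xy - ½x + 4y⁴ + y³ - 4y² - 5/4.
  leading term xy: subtract (-¼)·f_2 from ¾xy - ½x + 4y⁴ + y³ - 4y² - 5/4 → -½x + 4y⁴ + y³ - 4y² + 3/2y - 2
  leading term x: subtract (1)·g_3 from -½x + 4y⁴ + y³ - 4y² + 3/2y - 2 → 4y⁴ + y³ - 6y² + y
  leading term y⁴: no divisor's leading term divides it; move 4y⁴ to the remainder.
  leading term y³: no divisor's leading term divides it; move y³ to the remainder.
  leading term y²: no divisor's leading term divides it; move -6y² to the remainder.
  leading term y: no divisor's leading term divides it; move y to the remainder.
  remainder 4y⁴ + y³ - 6y² + y ≠ 0; add g_4 = 4y⁴ + y³ - 6y² + y to the basis.

S(f_2,g_3): lcm = xy. S = 4y³ + y² - 6y + 1.
  leading term y³: no divisor's leading term divides it; move 4y³ to the remainder.
  leading term y²: no divisor's leading term divides it; move y² to the remainder.
  leading term y: no divisor's leading term divides it; move -6y to the remainder.
  leading term 1: no divisor's leading term divides it; move 1 to the remainder.
  remainder 4y³ + y² - 6y + 1 ≠ 0; add g_5 = 4y³ + y² - 6y + 1 to the basis.

The other S-polynomials (S(f_1,g_4), S(f_2,g_4), S(g_3,g_4), S(f_1,g_5), S(f_2,g_5), S(g_3,g_5), S(g_4,g_5)) all reduce to 0 modulo the current basis, so we have a Gröbner basis.
Inter-reduce: drop elements whose leading term is divisible by another's, tail-reduce, and make monic.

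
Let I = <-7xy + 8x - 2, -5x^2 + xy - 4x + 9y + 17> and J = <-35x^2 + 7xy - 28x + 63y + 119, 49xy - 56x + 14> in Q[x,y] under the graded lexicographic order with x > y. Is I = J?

Yes, the ideals are equal.

Since reduced Gröbner bases are canonical representatives of ideals under a given ordering, it suffices to compute and compare them.
Buchberger on the first generating set:
f_1 = -7xy + 8x - 2, LT = xy.
f_2 = -5x^2 + xy - 4x + 9y + 17, LT = x^2.

S(f_1,f_2): lcm = x^2y. S = 1/5xy^2 - 8/7x^2 - 4/5xy + 9/5y^2 + 2/7x + 17/5y.
  reduce S modulo (f_1, f_2):
  remainder 9/5y^2 + 2/7x + 9/7y - 128/35 ≠ 0; add g_3 = 9/5y^2 + 2/7x + 9/7y - 128/35 to the basis.

The other S-polynomials (S(f_1,g_3), S(f_2,g_3)) all reduce to 0 modulo the current basis, so we have a Gröbner basis.
Inter-reduce: drop elements whose leading term is divisible by another's, tail-reduce, and make monic.
Reduced Gröbner basis: {x^2 + 4/7x - 9/5y - 117/35, xy - 8/7x + 2/7, y^2 + 10/63x + 5/7y - 128/63}.

Buchberger on the second generating set:
h_1 = -35x^2 + 7xy - 28x + 63y + 119, LT = x^2.
h_2 = 49xy - 56x + 14, LT = xy.

S(h_1,h_2): lcm = x^2y. S = -1/5xy^2 + 8/7x^2 + 4/5xy - 9/5y^2 - 2/7x - 17/5y.
  reduce S modulo (h_1, h_2):
  remainder -9/5y^2 - 2/7x - 9/7y + 128/35 ≠ 0; add k_3 = -9/5y^2 - 2/7x - 9/7y + 128/35 to the basis.

The other S-polynomials (S(h_1,k_3), S(h_2,k_3)) all reduce to 0 modulo the current basis, so we have a Gröbner basis.
Inter-reduce: drop elements whose leading term is divisible by another's, tail-reduce, and make monic.
Reduced Gröbner basis: {x^2 + 4/7x - 9/5y - 117/35, xy - 8/7x + 2/7, y^2 + 10/63x + 5/7y - 128/63}.

The two bases agree; hence the ideals are identical.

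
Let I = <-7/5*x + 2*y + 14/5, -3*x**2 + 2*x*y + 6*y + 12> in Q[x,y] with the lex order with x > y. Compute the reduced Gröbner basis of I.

f_1 = -7/5*x + 2*y + 14/5, LT = x.
f_2 = -3*x**2 + 2*x*y + 6*y + 12, LT = x**2.

S(f_1,f_2): lcm = x**2. S = -16/21*x*y - 2*x + 2*y + 4.
  reduce S modulo (f_1, f_2):
  remainder -160/147*y**2 - 50/21*y ≠ 0; add g_3 = -160/147*y**2 - 50/21*y to the basis.

The other S-polynomials (S(f_1,g_3), S(f_2,g_3)) all reduce to 0 modulo the current basis, so we have a Gröbner basis.
Inter-reduce: drop elements whose leading term is divisible by another's, tail-reduce, and make monic.

G = {x - 10/7*y - 2, y**2 + 35/16*y}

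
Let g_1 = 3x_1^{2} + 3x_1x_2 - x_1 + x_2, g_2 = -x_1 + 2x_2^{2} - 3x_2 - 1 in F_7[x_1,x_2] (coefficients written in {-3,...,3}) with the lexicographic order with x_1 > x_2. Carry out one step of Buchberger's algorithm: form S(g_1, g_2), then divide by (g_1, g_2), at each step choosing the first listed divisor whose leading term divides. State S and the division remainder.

lcm(LM(g_1), LM(g_2)) = x_1^{2}.
S = (lcm/LT(g_1))·g_1 − (lcm/LT(g_2))·g_2 = 2x_1x_2^{2} - 2x_1x_2 + x_1 - 2x_2.
Reduce S modulo (g_1, g_2) in that order:
  leading term x_1x_2^{2}: subtract (-2x_2^{2})·g_2 from 2x_1x_2^{2} - 2x_1x_2 + x_1 - 2x_2 → -2x_1x_2 + x_1 - 3x_2^{4} + x_2^{3} - 2x_2^{2} - 2x_2
  leading term x_1x_2: subtract (2x_2)·g_2 from -2x_1x_2 + x_1 - 3x_2^{4} + x_2^{3} - 2x_2^{2} - 2x_2 → x_1 - 3x_2^{4} - 3x_2^{3} - 3x_2^{2}
  leading term x_1: subtract (-1)·g_2 from x_1 - 3x_2^{4} - 3x_2^{3} - 3x_2^{2} → -3x_2^{4} - 3x_2^{3} - x_2^{2} - 3x_2 - 1
  leading term x_2^{4}: no divisor's leading term divides it; move -3x_2^{4} to the remainder.
  leading term x_2^{3}: no divisor's leading term divides it; move -3x_2^{3} to the remainder.
  leading term x_2^{2}: no divisor's leading term divides it; move -x_2^{2} to the remainder.
  leading term x_2: no divisor's leading term divides it; move -3x_2 to the remainder.
  leading term 1: no divisor's leading term divides it; move -1 to the remainder.
The remainder -3x_2^{4} - 3x_2^{3} - x_2^{2} - 3x_2 - 1 is nonzero, so it would be added as the next basis element.

S(g_1, g_2) = 2x_1x_2^{2} - 2x_1x_2 + x_1 - 2x_2; remainder on division = -3x_2^{4} - 3x_2^{3} - x_2^{2} - 3x_2 - 1.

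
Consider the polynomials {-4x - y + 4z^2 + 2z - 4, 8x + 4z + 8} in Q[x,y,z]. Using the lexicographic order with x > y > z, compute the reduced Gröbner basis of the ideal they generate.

This is the nonlinear analogue of row-reducing a linear system.

f_1 = -4x - y + 4z^2 + 2z - 4, LT = x.
f_2 = 8x + 4z + 8, LT = x.

S(f_1,f_2): lcm = x. S = 1/4y - z^2 - z.
  reduce S modulo (f_1, f_2):
  remainder 1/4y - z^2 - z ≠ 0; add g_3 = 1/4y - z^2 - z to the basis.

The other S-polynomials (S(f_1,g_3), S(f_2,g_3)) all reduce to 0 modulo the current basis, so we have a Gröbner basis.
Inter-reduce: drop elements whose leading term is divisible by another's, tail-reduce, and make monic.

G = {x + 1/2z + 1, y - 4z^2 - 4z}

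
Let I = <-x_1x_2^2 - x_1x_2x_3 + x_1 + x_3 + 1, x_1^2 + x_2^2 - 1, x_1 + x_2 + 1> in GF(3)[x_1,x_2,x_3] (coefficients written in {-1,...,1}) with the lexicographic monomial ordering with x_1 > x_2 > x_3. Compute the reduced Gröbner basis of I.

Buchberger's algorithm terminates because the ascending chain of leading-term ideals stabilizes.

f_1 = -x_1x_2^2 - x_1x_2x_3 + x_1 + x_3 + 1, LT = x_1x_2^2.
f_2 = x_1^2 + x_2^2 - 1, LT = x_1^2.
f_3 = x_1 + x_2 + 1, LT = x_1.

S(f_1,f_2): lcm = x_1^2x_2^2. S = x_1^2x_2x_3 - x_1^2 - x_1x_3 - x_1 - x_2^4 + x_2^2.
  reduce S modulo (f_1, f_2, f_3):
  remainder -x_2^4 - x_2^3x_3 - x_2^2 - x_2x_3 + x_2 + x_3 ≠ 0; add g_4 = -x_2^4 - x_2^3x_3 - x_2^2 - x_2x_3 + x_2 + x_3 to the basis.

S(f_1,f_3): lcm = x_1x_2^2. S = x_1x_2x_3 - x_1 - x_2^3 - x_2^2 - x_3 - 1.
  reduce S modulo (f_1, f_2, f_3, g_4):
  remainder -x_2^3 - x_2^2x_3 - x_2^2 - x_2x_3 + x_2 - x_3 ≠ 0; add g_5 = -x_2^3 - x_2^2x_3 - x_2^2 - x_2x_3 + x_2 - x_3 to the basis.

S(f_2,f_3): lcm = x_1^2. S = -x_1x_2 - x_1 + x_2^2 - 1.
  reduce S modulo (f_1, f_2, f_3, g_4, g_5):
  remainder -x_2^2 - x_2 ≠ 0; add g_6 = -x_2^2 - x_2 to the basis.

S(g_4,g_5): lcm = x_2^4. S = -x_2^3 - x_2^2x_3 - x_2^2 - x_2 - x_3.
  reduce S modulo (f_1, f_2, f_3, g_4, g_5, g_6):
  remainder x_2x_3 + x_2 ≠ 0; add g_7 = x_2x_3 + x_2 to the basis.

S(f_1,g_6): lcm = x_1x_2^2. S = x_1x_2x_3 - x_1x_2 - x_1 - x_3 - 1.
  reduce S modulo (f_1, f_2, f_3, g_4, g_5, g_6, g_7):
  remainder x_2 - x_3 ≠ 0; add g_8 = x_2 - x_3 to the basis.

S(g_4,g_6): lcm = x_2^4. S = x_2^3x_3 - x_2^3 + x_2^2 + x_2x_3 - x_2 - x_3.
  reduce S modulo (f_1, f_2, f_3, g_4, g_5, g_6, g_7, g_8):
  remainder -x_3^2 - x_3 ≠ 0; add g_9 = -x_3^2 - x_3 to the basis.

The other S-polynomials (S(f_1,g_4), S(f_2,g_4), S(f_3,g_4), S(f_1,g_5), S(f_2,g_5), S(f_3,g_5), S(f_2,g_6), S(f_3,g_6), S(g_5,g_6), S(f_1,g_7), S(f_2,g_7), S(f_3,g_7), S(g_4,g_7), S(g_5,g_7), S(g_6,g_7), S(f_1,g_8), S(f_2,g_8), S(f_3,g_8), S(g_4,g_8), S(g_5,g_8), S(g_6,g_8), S(g_7,g_8), S(f_1,g_9), S(f_2,g_9), S(f_3,g_9), S(g_4,g_9), S(g_5,g_9), S(g_6,g_9), S(g_7,g_9), S(g_8,g_9)) all reduce to 0 modulo the current basis, so we have a Gröbner basis.
Inter-reduce: drop elements whose leading term is divisible by another's, tail-reduce, and make monic.

G = {x_1 + x_3 + 1, x_2 - x_3, x_3^2 + x_3}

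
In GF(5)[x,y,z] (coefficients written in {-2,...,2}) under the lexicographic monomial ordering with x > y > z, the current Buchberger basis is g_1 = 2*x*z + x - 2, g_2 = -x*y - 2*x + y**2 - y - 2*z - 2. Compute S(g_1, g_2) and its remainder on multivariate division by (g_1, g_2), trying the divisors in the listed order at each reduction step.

S(g_1, g_2) = -2*x*y - 2*x*z + y**2*z - y*z - y - 2*z**2 - 2*z; remainder on division = y**2*z - 2*y**2 - y*z + y - 2*z**2 + 2*z + 2.

lcm(LM(g_1), LM(g_2)) = x*y*z.
S = (lcm/LT(g_1))·g_1 − (lcm/LT(g_2))·g_2 = -2*x*y - 2*x*z + y**2*z - y*z - y - 2*z**2 - 2*z.
Reduce S modulo (g_1, g_2) in that order:
  leading term x*y: subtract (2)·g_2 from -2*x*y - 2*x*z + y**2*z - y*z - y - 2*z**2 - 2*z → -2*x*z - x + y**2*z - 2*y**2 - y*z + y - 2*z**2 + 2*z - 1
  leading term x*z: subtract (-1)·g_1 from -2*x*z - x + y**2*z - 2*y**2 - y*z + y - 2*z**2 + 2*z - 1 → y**2*z - 2*y**2 - y*z + y - 2*z**2 + 2*z + 2
  leading term y**2*z: no divisor's leading term divides it; move y**2*z to the remainder.
  leading term y**2: no divisor's leading term divides it; move -2*y**2 to the remainder.
  leading term y*z: no divisor's leading term divides it; move -y*z to the remainder.
  leading term y: no divisor's leading term divides it; move y to the remainder.
  leading term z**2: no divisor's leading term divides it; move -2*z**2 to the remainder.
  leading term z: no divisor's leading term divides it; move 2*z to the remainder.
  leading term 1: no divisor's leading term divides it; move 2 to the remainder.
The remainder y**2*z - 2*y**2 - y*z + y - 2*z**2 + 2*z + 2 is nonzero, so it would be added as the next basis element.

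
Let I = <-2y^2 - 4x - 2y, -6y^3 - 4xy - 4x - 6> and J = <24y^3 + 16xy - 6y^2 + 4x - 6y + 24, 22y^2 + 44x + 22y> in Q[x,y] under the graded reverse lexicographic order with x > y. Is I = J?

Yes, the ideals are equal.

Two ideals are equal iff their reduced Gröbner bases coincide (the reduced basis is unique for a fixed ordering).
Buchberger on the first generating set:
f_1 = -2y^2 - 4x - 2y, LT = y^2.
f_2 = -6y^3 - 4xy - 4x - 6, LT = y^3.

S(f_1,f_2): lcm = y^3. S = 4/3xy + y^2 - 2/3x - 1.
  leading term xy: no divisor's leading term divides it; move 4/3xy to the remainder.
  leading term y^2: subtract (-1/2)·f_1 from y^2 - 2/3x - 1 → -8/3x - y - 1
  leading term x: no divisor's leading term divides it; move -8/3x to the remainder.
  leading term y: no divisor's leading term divides it; move -y to the remainder.
  leading term 1: no divisor's leading term divides it; move -1 to the remainder.
  remainder 4/3xy - 8/3x - y - 1 ≠ 0; add g_3 = 4/3xy - 8/3x - y - 1 to the basis.

S(f_1,g_3): lcm = xy^2. S = 2x^2 + 3xy + 3/4y^2 + 3/4y.
  leading term x^2: no divisor's leading term divides it; move 2x^2 to the remainder.
  leading term xy: subtract (9/4)·g_3 from 3xy + 3/4y^2 + 3/4y → 3/4y^2 + 6x + 3y + 9/4
  leading term y^2: subtract (-3/8)·f_1 from 3/4y^2 + 6x + 3y + 9/4 → 9/2x + 9/4y + 9/4
  leading term x: no divisor's leading term divides it; move 9/2x to the remainder.
  leading term y: no divisor's leading term divides it; move 9/4y to the remainder.
  leading term 1: no divisor's leading term divides it; move 9/4 to the remainder.
  remainder 2x^2 + 9/2x + 9/4y + 9/4 ≠ 0; add g_4 = 2x^2 + 9/2x + 9/4y + 9/4 to the basis.

S(f_2,g_3): lcm = xy^3. S = 2/3x^2y + 2xy^2 + 3/4y^3 + 2/3x^2 + 3/4y^2 + x.
  leading term x^2y: subtract (1/2x)·g_3 from 2/3x^2y + 2xy^2 + 3/4y^3 + 2/3x^2 + 3/4y^2 + x → 2xy^2 + 3/4y^3 + 2x^2 + 1/2xy + 3/4y^2 + 3/2x
  leading term xy^2: subtract (-x)·f_1 from 2xy^2 + 3/4y^3 + 2x^2 + 1/2xy + 3/4y^2 + 3/2x → 3/4y^3 - 2x^2 - 3/2xy + 3/4y^2 + 3/2x
  leading term y^3: subtract (-3/8y)·f_1 from 3/4y^3 - 2x^2 - 3/2xy + 3/4y^2 + 3/2x → -2x^2 - 3xy + 3/2x
  leading term x^2: subtract (-1)·g_4 from -2x^2 - 3xy + 3/2x → -3xy + 6x + 9/4y + 9/4
  leading term xy: subtract (-9/4)·g_3 from -3xy + 6x + 9/4y + 9/4 → 0
  remainder 0.

S(f_1,g_4): leading monomials are coprime, so the S-polynomial reduces to 0 (Buchberger's first criterion).
S(f_2,g_4): leading monomials are coprime, so the S-polynomial reduces to 0 (Buchberger's first criterion).
S(g_3,g_4): lcm = x^2y. S = -2x^2 - 3xy - 9/8y^2 - 3/4x - 9/8y.
  leading term x^2: subtract (-1)·g_4 from -2x^2 - 3xy - 9/8y^2 - 3/4x - 9/8y → -3xy - 9/8y^2 + 15/4x + 9/8y + 9/4
  leading term xy: subtract (-9/4)·g_3 from -3xy - 9/8y^2 + 15/4x + 9/8y + 9/4 → -9/8y^2 - 9/4x - 9/8y
  leading term y^2: subtract (9/16)·f_1 from -9/8y^2 - 9/4x - 9/8y → 0
  remainder 0.

Every S-polynomial of the final basis reduces to 0, so we have a Gröbner basis.
Inter-reduce: drop elements whose leading term is divisible by another's, tail-reduce, and make monic.
Reduced Gröbner basis: {x^2 + 9/4x + 9/8y + 9/8, xy - 2x - 3/4y - 3/4, y^2 + 2x + y}.

Buchberger on the second generating set:
h_1 = 24y^3 + 16xy - 6y^2 + 4x - 6y + 24, LT = y^3.
h_2 = 22y^2 + 44x + 22y, LT = y^2.

S(h_1,h_2): lcm = y^3. S = -4/3xy - 5/4y^2 + 1/6x - 1/4y + 1.
  leading term xy: no divisor's leading term divides it; move -4/3xy to the remainder.
  leading term y^2: subtract (-5/88)·h_2 from -5/4y^2 + 1/6x - 1/4y + 1 → 8/3x + y + 1
  leading term x: no divisor's leading term divides it; move 8/3x to the remainder.
  leading term y: no divisor's leading term divides it; move y to the remainder.
  leading term 1: no divisor's leading term divides it; move 1 to the remainder.
  remainder -4/3xy + 8/3x + y + 1 ≠ 0; add k_3 = -4/3xy + 8/3x + y + 1 to the basis.

S(h_1,k_3): lcm = xy^3. S = 2/3x^2y + 7/4xy^2 + 3/4y^3 + 1/6x^2 - 1/4xy + 3/4y^2 + x.
  leading term x^2y: subtract (-1/2x)·k_3 from 2/3x^2y + 7/4xy^2 + 3/4y^3 + 1/6x^2 - 1/4xy + 3/4y^2 + x → 7/4xy^2 + 3/4y^3 + 3/2x^2 + 1/4xy + 3/4y^2 + 3/2x
  leading term xy^2: subtract (7/88x)·h_2 from 7/4xy^2 + 3/4y^3 + 3/2x^2 + 1/4xy + 3/4y^2 + 3/2x → 3/4y^3 - 2x^2 - 3/2xy + 3/4y^2 + 3/2x
  leading term y^3: subtract (1/32)·h_1 from 3/4y^3 - 2x^2 - 3/2xy + 3/4y^2 + 3/2x → -2x^2 - 2xy + 15/16y^2 + 11/8x + 3/16y - 3/4
  leading term x^2: no divisor's leading term divides it; move -2x^2 to the remainder.
  leading term xy: subtract (3/2)·k_3 from -2xy + 15/16y^2 + 11/8x + 3/16y - 3/4 → 15/16y^2 - 21/8x - 21/16y - 9/4
  leading term y^2: subtract (15/352)·h_2 from 15/16y^2 - 21/8x - 21/16y - 9/4 → -9/2x - 9/4y - 9/4
  leading term x: no divisor's leading term divides it; move -9/2x to the remainder.
  leading term y: no divisor's leading term divides it; move -9/4y to the remainder.
  leading term 1: no divisor's leading term divides it; move -9/4 to the remainder.
  remainder -2x^2 - 9/2x - 9/4y - 9/4 ≠ 0; add k_4 = -2x^2 - 9/2x - 9/4y - 9/4 to the basis.

S(h_2,k_3): lcm = xy^2. S = 2x^2 + 3xy + 3/4y^2 + 3/4y.
  leading term x^2: subtract (-1)·k_4 from 2x^2 + 3xy + 3/4y^2 + 3/4y → 3xy + 3/4y^2 - 9/2x - 3/2y - 9/4
  leading term xy: subtract (-9/4)·k_3 from 3xy + 3/4y^2 - 9/2x - 3/2y - 9/4 → 3/4y^2 + 3/2x + 3/4y
  leading term y^2: subtract (3/88)·h_2 from 3/4y^2 + 3/2x + 3/4y → 0
  remainder 0.

S(h_1,k_4): leading monomials are coprime, so the S-polynomial reduces to 0 (Buchberger's first criterion).
S(h_2,k_4): leading monomials are coprime, so the S-polynomial reduces to 0 (Buchberger's first criterion).
S(k_3,k_4): lcm = x^2y. S = -2x^2 - 3xy - 9/8y^2 - 3/4x - 9/8y.
  leading term x^2: subtract (1)·k_4 from -2x^2 - 3xy - 9/8y^2 - 3/4x - 9/8y → -3xy - 9/8y^2 + 15/4x + 9/8y + 9/4
  leading term xy: subtract (9/4)·k_3 from -3xy - 9/8y^2 + 15/4x + 9/8y + 9/4 → -9/8y^2 - 9/4x - 9/8y
  leading term y^2: subtract (-9/176)·h_2 from -9/8y^2 - 9/4x - 9/8y → 0
  remainder 0.

Every S-polynomial of the final basis reduces to 0, so we have a Gröbner basis.
Inter-reduce: drop elements whose leading term is divisible by another's, tail-reduce, and make monic.
Reduced Gröbner basis: {x^2 + 9/4x + 9/8y + 9/8, xy - 2x - 3/4y - 3/4, y^2 + 2x + y}.

The two bases agree; hence the ideals are identical.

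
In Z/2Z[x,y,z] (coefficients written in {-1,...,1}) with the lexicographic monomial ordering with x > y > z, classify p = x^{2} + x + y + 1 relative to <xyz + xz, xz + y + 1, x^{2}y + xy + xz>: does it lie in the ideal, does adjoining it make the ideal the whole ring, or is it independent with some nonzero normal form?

x^{2} + x + y + 1 lies in I (it reduces to 0).

First compute the reduced Gröbner basis of I by Buchberger's algorithm.
f_1 = xyz + xz, LT = xyz.
f_2 = xz + y + 1, LT = xz.
f_3 = x^{2}y + xy + xz, LT = x^{2}y.

S(f_1,f_2): lcm = xyz. S = xz + y^{2} + y.
  leading term xz: subtract (1)·f_2 from xz + y^{2} + y → y^{2} + 1
  leading term y^{2}: no divisor's leading term divides it; move y^{2} to the remainder.
  leading term 1: no divisor's leading term divides it; move 1 to the remainder.
  remainder y^{2} + 1 ≠ 0; add h_4 = y^{2} + 1 to the basis.

S(f_1,f_3): lcm = x^{2}yz. S = x^{2}z + xyz + xz^{2}.
  leading term x^{2}z: subtract (x)·f_2 from x^{2}z + xyz + xz^{2} → xyz + xy + xz^{2} + x
  leading term xyz: subtract (1)·f_1 from xyz + xy + xz^{2} + x → xy + xz^{2} + xz + x
  leading term xy: no divisor's leading term divides it; move xy to the remainder.
  leading term xz^{2}: subtract (z)·f_2 from xz^{2} + xz + x → xz + x + yz + z
  leading term xz: subtract (1)·f_2 from xz + x + yz + z → x + yz + y + z + 1
  leading term x: no divisor's leading term divides it; move x to the remainder.
  leading term yz: no divisor's leading term divides it; move yz to the remainder.
  leading term y: no divisor's leading term divides it; move y to the remainder.
  leading term z: no divisor's leading term divides it; move z to the remainder.
  leading term 1: no divisor's leading term divides it; move 1 to the remainder.
  remainder xy + x + yz + y + z + 1 ≠ 0; add h_5 = xy + x + yz + y + z + 1 to the basis.

S(f_3,h_4): lcm = x^{2}y^{2}. S = x^{2} + xy^{2} + xyz.
  leading term x^{2}: no divisor's leading term divides it; move x^{2} to the remainder.
  leading term xy^{2}: subtract (x)·h_4 from xy^{2} + xyz → xyz + x
  leading term xyz: subtract (1)·f_1 from xyz + x → xz + x
  leading term xz: subtract (1)·f_2 from xz + x → x + y + 1
  leading term x: no divisor's leading term divides it; move x to the remainder.
  leading term y: no divisor's leading term divides it; move y to the remainder.
  leading term 1: no divisor's leading term divides it; move 1 to the remainder.
  remainder x^{2} + x + y + 1 ≠ 0; add h_6 = x^{2} + x + y + 1 to the basis.

S(f_1,h_5): lcm = xyz. S = yz^{2} + yz + z^{2} + z.
  leading term yz^{2}: no divisor's leading term divides it; move yz^{2} to the remainder.
  leading term yz: no divisor's leading term divides it; move yz to the remainder.
  leading term z^{2}: no divisor's leading term divides it; move z^{2} to the remainder.
  leading term z: no divisor's leading term divides it; move z to the remainder.
  remainder yz^{2} + yz + z^{2} + z ≠ 0; add h_7 = yz^{2} + yz + z^{2} + z to the basis.

The other S-polynomials (S(f_2,f_3), S(f_1,h_4), S(f_2,h_4), S(f_2,h_5), S(f_3,h_5), S(h_4,h_5), S(f_1,h_6), S(f_2,h_6), S(f_3,h_6), S(h_4,h_6), S(h_5,h_6), S(f_1,h_7), S(f_2,h_7), S(f_3,h_7), S(h_4,h_7), S(h_5,h_7), S(h_6,h_7)) all reduce to 0 modulo the current basis, so we have a Gröbner basis.
Inter-reduce: drop elements whose leading term is divisible by another's, tail-reduce, and make monic.
Reduced Gröbner basis: {x^{2} + x + y + 1, xy + x + yz + y + z + 1, xz + y + 1, y^{2} + 1, yz^{2} + yz + z^{2} + z}.
Label its elements g_1 = x^{2} + x + y + 1, g_2 = xy + x + yz + y + z + 1, g_3 = xz + y + 1, g_4 = y^{2} + 1, g_5 = yz^{2} + yz + z^{2} + z.

Reduce p = x^{2} + x + y + 1 modulo G:
  leading term x^{2}: subtract (1)·g_1 from x^{2} + x + y + 1 → 0
  normal form = 0.
Since the normal form is 0, p ∈ I.

The remainder on division by a Gröbner basis is unique — it is the normal form.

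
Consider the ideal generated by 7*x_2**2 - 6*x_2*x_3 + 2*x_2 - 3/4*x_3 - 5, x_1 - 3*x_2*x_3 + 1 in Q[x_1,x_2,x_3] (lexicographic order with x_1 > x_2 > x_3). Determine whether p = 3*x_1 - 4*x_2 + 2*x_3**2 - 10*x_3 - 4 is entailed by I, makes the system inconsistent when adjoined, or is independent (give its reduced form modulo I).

3*x_1 - 4*x_2 + 2*x_3**2 - 10*x_3 - 4 is independent of I; its normal form modulo I is 9*x_2*x_3 - 4*x_2 + 2*x_3**2 - 10*x_3 - 7.

First compute the reduced Gröbner basis of I by Buchberger's algorithm.
f_1 = 7*x_2**2 - 6*x_2*x_3 + 2*x_2 - 3/4*x_3 - 5, LT = x_2**2.
f_2 = x_1 - 3*x_2*x_3 + 1, LT = x_1.

The S-polynomials (S(f_1,f_2)) all reduce to 0 modulo the current basis, so we have a Gröbner basis.
Inter-reduce: drop elements whose leading term is divisible by another's, tail-reduce, and make monic.
Reduced Gröbner basis: {x_1 - 3*x_2*x_3 + 1, x_2**2 - 6/7*x_2*x_3 + 2/7*x_2 - 3/28*x_3 - 5/7}.
Label its elements g_1 = x_1 - 3*x_2*x_3 + 1, g_2 = x_2**2 - 6/7*x_2*x_3 + 2/7*x_2 - 3/28*x_3 - 5/7.

Reduce p = 3*x_1 - 4*x_2 + 2*x_3**2 - 10*x_3 - 4 modulo G:
  leading term x_1: subtract (3)·g_1 from 3*x_1 - 4*x_2 + 2*x_3**2 - 10*x_3 - 4 → 9*x_2*x_3 - 4*x_2 + 2*x_3**2 - 10*x_3 - 7
  leading term x_2*x_3: no divisor's leading term divides it; move 9*x_2*x_3 to the remainder.
  leading term x_2: no divisor's leading term divides it; move -4*x_2 to the remainder.
  leading term x_3**2: no divisor's leading term divides it; move 2*x_3**2 to the remainder.
  leading term x_3: no divisor's leading term divides it; move -10*x_3 to the remainder.
  leading term 1: no divisor's leading term divides it; move -7 to the remainder.
  normal form = 9*x_2*x_3 - 4*x_2 + 2*x_3**2 - 10*x_3 - 7.
The normal form is nonzero, so p ∉ I. Since p minus its normal form lies in I, I + (p) = I + (r) where r = 9*x_2*x_3 - 4*x_2 + 2*x_3**2 - 10*x_3 - 7; decide whether this ideal is the whole ring.
Run Buchberger on G together with r (pairs among the g_i already reduce to 0 since G is a Gröbner basis):
g_1 = x_1 - 3*x_2*x_3 + 1, LT = x_1.
g_2 = x_2**2 - 6/7*x_2*x_3 + 2/7*x_2 - 3/28*x_3 - 5/7, LT = x_2**2.
r = 9*x_2*x_3 - 4*x_2 + 2*x_3**2 - 10*x_3 - 7, LT = x_2*x_3.

S(g_2,r): lcm = x_2**2*x_3. S = 4/9*x_2**2 - 68/63*x_2*x_3**2 + 88/63*x_2*x_3 + 7/9*x_2 - 3/28*x_3**2 - 5/7*x_3.
  leading term x_2**2: subtract (4/9)·g_2 from 4/9*x_2**2 - 68/63*x_2*x_3**2 + 88/63*x_2*x_3 + 7/9*x_2 - 3/28*x_3**2 - 5/7*x_3 → -68/63*x_2*x_3**2 + 16/9*x_2*x_3 + 41/63*x_2 - 3/28*x_3**2 - 2/3*x_3 + 20/63
  leading term x_2*x_3**2: subtract (-68/567*x_3)·r from -68/63*x_2*x_3**2 + 16/9*x_2*x_3 + 41/63*x_2 - 3/28*x_3**2 - 2/3*x_3 + 20/63 → 736/567*x_2*x_3 + 41/63*x_2 + 136/567*x_3**3 - 2963/2268*x_3**2 - 122/81*x_3 + 20/63
  leading term x_2*x_3: subtract (736/5103)·r from 736/567*x_2*x_3 + 41/63*x_2 + 136/567*x_3**3 - 2963/2268*x_3**2 - 122/81*x_3 + 20/63 → 895/729*x_2 + 136/567*x_3**3 - 32555/20412*x_3**2 - 326/5103*x_3 + 6772/5103
  leading term x_2: no divisor's leading term divides it; move 895/729*x_2 to the remainder.
  leading term x_3**3: no divisor's leading term divides it; move 136/567*x_3**3 to the remainder.
  leading term x_3**2: no divisor's leading term divides it; move -32555/20412*x_3**2 to the remainder.
  leading term x_3: no divisor's leading term divides it; move -326/5103*x_3 to the remainder.
  leading term 1: no divisor's leading term divides it; move 6772/5103 to the remainder.
  remainder 895/729*x_2 + 136/567*x_3**3 - 32555/20412*x_3**2 - 326/5103*x_3 + 6772/5103 ≠ 0; add m_4 = 895/729*x_2 + 136/567*x_3**3 - 32555/20412*x_3**2 - 326/5103*x_3 + 6772/5103 to the basis.

S(g_2,m_4): lcm = x_2**2. S = -1224/6265*x_2*x_3**3 + 6511/5012*x_2*x_3**2 - 5044/6265*x_2*x_3 - 4982/6265*x_2 - 3/28*x_3 - 5/7.
  leading term x_2*x_3**3: subtract (-136/6265*x_3**2)·r from -1224/6265*x_2*x_3**3 + 6511/5012*x_2*x_3**2 - 5044/6265*x_2*x_3 - 4982/6265*x_2 - 3/28*x_3 - 5/7 → 30379/25060*x_2*x_3**2 - 5044/6265*x_2*x_3 - 4982/6265*x_2 + 272/6265*x_3**4 - 272/1253*x_3**3 - 136/895*x_3**2 - 3/28*x_3 - 5/7
  leading term x_2*x_3**2: subtract (30379/225540*x_3)·r from 30379/25060*x_2*x_3**2 - 5044/6265*x_2*x_3 - 4982/6265*x_2 + 272/6265*x_3**4 - 272/1253*x_3**3 - 136/895*x_3**2 - 3/28*x_3 - 5/7 → -15017/56385*x_2*x_3 - 4982/6265*x_2 + 272/6265*x_3**4 - 7837/16110*x_3**3 + 134759/112770*x_3**2 + 47122/56385*x_3 - 5/7
  leading term x_2*x_3: subtract (-15017/507465)·r from -15017/56385*x_2*x_3 - 4982/6265*x_2 + 272/6265*x_3**4 - 7837/16110*x_3**3 + 134759/112770*x_3**2 + 47122/56385*x_3 - 5/7 → -74/81*x_2 + 272/6265*x_3**4 - 7837/16110*x_3**3 + 1272899/1014930*x_3**2 + 273928/507465*x_3 - 467594/507465
  leading term x_2: subtract (-666/895)·m_4 from -74/81*x_2 + 272/6265*x_3**4 - 7837/16110*x_3**3 + 1272899/1014930*x_3**2 + 273928/507465*x_3 - 467594/507465 → 272/6265*x_3**4 - 3859/12530*x_3**3 + 422/6265*x_3**2 + 3084/6265*x_3 + 414/6265
  leading term x_3**4: no divisor's leading term divides it; move 272/6265*x_3**4 to the remainder.
  leading term x_3**3: no divisor's leading term divides it; move -3859/12530*x_3**3 to the remainder.
  leading term x_3**2: no divisor's leading term divides it; move 422/6265*x_3**2 to the remainder.
  leading term x_3: no divisor's leading term divides it; move 3084/6265*x_3 to the remainder.
  leading term 1: no divisor's leading term divides it; move 414/6265 to the remainder.
  remainder 272/6265*x_3**4 - 3859/12530*x_3**3 + 422/6265*x_3**2 + 3084/6265*x_3 + 414/6265 ≠ 0; add m_5 = 272/6265*x_3**4 - 3859/12530*x_3**3 + 422/6265*x_3**2 + 3084/6265*x_3 + 414/6265 to the basis.

The other S-polynomials (S(g_1,g_2), S(g_1,r), S(g_1,m_4), S(r,m_4), S(g_1,m_5), S(g_2,m_5), S(r,m_5), S(m_4,m_5)) all reduce to 0 modulo the current basis, so we have a Gröbner basis.
Inter-reduce: drop elements whose leading term is divisible by another's, tail-reduce, and make monic.
Reduced Gröbner basis: {x_1 + 1632/6265*x_3**3 - 1335/1253*x_3**2 - 21318/6265*x_3 + 676/6265, x_2 + 1224/6265*x_3**3 - 6511/5012*x_3**2 - 326/6265*x_3 + 6772/6265, x_3**4 - 227/32*x_3**3 + 211/136*x_3**2 + 771/68*x_3 + 207/136}.
The reduced Gröbner basis of I + (p) is {x_1 + 1632/6265*x_3**3 - 1335/1253*x_3**2 - 21318/6265*x_3 + 676/6265, x_2 + 1224/6265*x_3**3 - 6511/5012*x_3**2 - 326/6265*x_3 + 6772/6265, x_3**4 - 227/32*x_3**3 + 211/136*x_3**2 + 771/68*x_3 + 207/136} ≠ {1}, a proper ideal, so the enlarged system stays consistent: p is independent of I, with normal form 9*x_2*x_3 - 4*x_2 + 2*x_3**2 - 10*x_3 - 7.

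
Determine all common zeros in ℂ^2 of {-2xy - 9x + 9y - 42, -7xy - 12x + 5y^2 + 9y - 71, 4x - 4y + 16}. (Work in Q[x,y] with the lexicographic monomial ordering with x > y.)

Compute a lex Gröbner basis by Buchberger's algorithm.
f_1 = -2xy - 9x + 9y - 42, LT = xy.
f_2 = -7xy - 12x + 5y^2 + 9y - 71, LT = xy.
f_3 = 4x - 4y + 16, LT = x.

S(f_1,f_2): lcm = xy. S = 39/14x + 5/7y^2 - 45/14y + 76/7.
  leading term x: subtract (39/56)·f_3 from 39/14x + 5/7y^2 - 45/14y + 76/7 → 5/7y^2 - 3/7y - 2/7
  leading term y^2: no divisor's leading term divides it; move 5/7y^2 to the remainder.
  leading term y: no divisor's leading term divides it; move -3/7y to the remainder.
  leading term 1: no divisor's leading term divides it; move -2/7 to the remainder.
  remainder 5/7y^2 - 3/7y - 2/7 ≠ 0; add h_4 = 5/7y^2 - 3/7y - 2/7 to the basis.

S(f_1,f_3): lcm = xy. S = 9/2x + y^2 - 17/2y + 21.
  leading term x: subtract (9/8)·f_3 from 9/2x + y^2 - 17/2y + 21 → y^2 - 4y + 3
  leading term y^2: subtract (7/5)·h_4 from y^2 - 4y + 3 → -17/5y + 17/5
  leading term y: no divisor's leading term divides it; move -17/5y to the remainder.
  leading term 1: no divisor's leading term divides it; move 17/5 to the remainder.
  remainder -17/5y + 17/5 ≠ 0; add h_5 = -17/5y + 17/5 to the basis.

The other S-polynomials (S(f_2,f_3), S(f_1,h_4), S(f_2,h_4), S(f_3,h_4), S(f_1,h_5), S(f_2,h_5), S(f_3,h_5), S(h_4,h_5)) all reduce to 0 modulo the current basis, so we have a Gröbner basis.
Inter-reduce: drop elements whose leading term is divisible by another's, tail-reduce, and make monic.
Reduced Gröbner basis: {x + 3, y - 1}.

A lex Gröbner basis eliminates variables successively. Here y - 1 depends only on y, with roots {1}; lifting each root through the earlier basis elements recovers the full solutions.
  y = 1: the earlier basis element becomes x + 3 = 0, giving x = -3 — point (-3, 1).
Check: every point annihilates each of the original generators.

{(-3, 1)}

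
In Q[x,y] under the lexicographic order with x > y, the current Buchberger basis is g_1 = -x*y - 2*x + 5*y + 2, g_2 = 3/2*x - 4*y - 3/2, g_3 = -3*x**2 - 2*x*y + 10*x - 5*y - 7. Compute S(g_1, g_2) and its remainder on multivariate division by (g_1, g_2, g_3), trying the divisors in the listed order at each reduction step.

lcm(LM(g_1), LM(g_2)) = x*y.
S = (lcm/LT(g_1))·g_1 − (lcm/LT(g_2))·g_2 = 2*x + 8/3*y**2 - 4*y - 2.
Reduce S modulo (g_1, g_2, g_3) in that order:
  leading term x: subtract (4/3)·g_2 from 2*x + 8/3*y**2 - 4*y - 2 → 8/3*y**2 + 4/3*y
  leading term y**2: no divisor's leading term divides it; move 8/3*y**2 to the remainder.
  leading term y: no divisor's leading term divides it; move 4/3*y to the remainder.
The remainder 8/3*y**2 + 4/3*y is nonzero, so it would be added as the next basis element.

S(g_1, g_2) = 2*x + 8/3*y**2 - 4*y - 2; remainder on division = 8/3*y**2 + 4/3*y.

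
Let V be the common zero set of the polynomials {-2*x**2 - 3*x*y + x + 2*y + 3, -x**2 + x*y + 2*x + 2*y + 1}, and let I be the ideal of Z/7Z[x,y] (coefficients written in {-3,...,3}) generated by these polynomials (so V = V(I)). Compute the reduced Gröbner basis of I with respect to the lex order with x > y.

f_1 = -2*x**2 - 3*x*y + x + 2*y + 3, LT = x**2.
f_2 = -x**2 + x*y + 2*x + 2*y + 1, LT = x**2.

S(f_1,f_2): lcm = x**2. S = -x*y - 2*x + y + 3.
  reduce S modulo (f_1, f_2):
  remainder -x*y - 2*x + y + 3 ≠ 0; add g_3 = -x*y - 2*x + y + 3 to the basis.

S(f_1,g_3): lcm = x**2*y. S = -2*x**2 - 2*x*y**2 - 3*x*y + 3*x - y**2 + 2*y.
  reduce S modulo (f_1, f_2, g_3):
  remainder x - 3*y**2 - 2*y + 2 ≠ 0; add g_4 = x - 3*y**2 - 2*y + 2 to the basis.

S(g_3,g_4): lcm = x*y. S = 2*x + 3*y**3 + 2*y**2 - 3*y - 3.
  reduce S modulo (f_1, f_2, g_3, g_4):
  remainder 3*y**3 + y**2 + y ≠ 0; add g_5 = 3*y**3 + y**2 + y to the basis.

The other S-polynomials (S(f_2,g_3), S(f_1,g_4), S(f_2,g_4), S(f_1,g_5), S(f_2,g_5), S(g_3,g_5), S(g_4,g_5)) all reduce to 0 modulo the current basis, so we have a Gröbner basis.
Inter-reduce: drop elements whose leading term is divisible by another's, tail-reduce, and make monic.

G = {x - 3*y**2 - 2*y + 2, y**3 - 2*y**2 - 2*y}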